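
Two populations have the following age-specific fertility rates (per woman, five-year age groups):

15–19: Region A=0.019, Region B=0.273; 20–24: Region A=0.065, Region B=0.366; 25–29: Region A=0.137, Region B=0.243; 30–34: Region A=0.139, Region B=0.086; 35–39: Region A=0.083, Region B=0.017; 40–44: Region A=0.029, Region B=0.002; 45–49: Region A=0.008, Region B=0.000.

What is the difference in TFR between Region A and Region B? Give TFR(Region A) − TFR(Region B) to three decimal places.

Region A:
  Sum of ASFRs = 0.019 + 0.065 + 0.137 + 0.139 + 0.083 + 0.029 + 0.008 = 0.480
  TFR = 5 × 0.480 = 2.4
Region B:
  Sum of ASFRs = 0.273 + 0.366 + 0.243 + 0.086 + 0.017 + 0.002 + 0.000 = 0.987
  TFR = 5 × 0.987 = 4.935
Difference = 2.4 − 4.935 = -2.535

-2.535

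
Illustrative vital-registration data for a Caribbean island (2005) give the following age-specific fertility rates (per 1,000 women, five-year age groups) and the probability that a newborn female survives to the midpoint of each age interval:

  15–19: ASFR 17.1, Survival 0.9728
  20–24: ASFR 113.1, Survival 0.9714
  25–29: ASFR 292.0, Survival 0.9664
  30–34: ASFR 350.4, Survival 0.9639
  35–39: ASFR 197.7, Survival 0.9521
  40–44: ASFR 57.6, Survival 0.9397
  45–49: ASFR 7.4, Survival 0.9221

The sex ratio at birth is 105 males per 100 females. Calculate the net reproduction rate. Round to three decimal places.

Proportion female at birth = 100 / (100 + 105) = 0.48780.
Survival-weighted fertility by age (5·fₓ·Sₓ):
  15–19: 5 × 17.1/1000 × 0.9728 = 0.08317
  20–24: 5 × 113.1/1000 × 0.9714 = 0.54933
  25–29: 5 × 292.0/1000 × 0.9664 = 1.41094
  30–34: 5 × 350.4/1000 × 0.9639 = 1.68875
  35–39: 5 × 197.7/1000 × 0.9521 = 0.94115
  40–44: 5 × 57.6/1000 × 0.9397 = 0.27063
  45–49: 5 × 7.4/1000 × 0.9221 = 0.03412
Sum = 4.97809
NRR = 0.48780 × 4.97809 = 2.42831
With NRR above 1 the population is above replacement fertility.

2.428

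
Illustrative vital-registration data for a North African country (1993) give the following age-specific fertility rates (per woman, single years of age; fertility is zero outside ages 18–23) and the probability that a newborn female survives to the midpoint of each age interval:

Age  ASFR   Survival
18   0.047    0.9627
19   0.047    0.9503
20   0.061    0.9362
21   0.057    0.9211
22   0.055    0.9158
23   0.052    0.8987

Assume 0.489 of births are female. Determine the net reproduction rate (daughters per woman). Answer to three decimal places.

Proportion female at birth = 0.489.
Each age group contributes 1 × ASFR × survival:
  18: 1 × 0.047 × 0.9627 = 0.04525
  19: 1 × 0.047 × 0.9503 = 0.04466
  20: 1 × 0.061 × 0.9362 = 0.05711
  21: 1 × 0.057 × 0.9211 = 0.05250
  22: 1 × 0.055 × 0.9158 = 0.05037
  23: 1 × 0.052 × 0.8987 = 0.04673
Sum = 0.29662
NRR = 0.489 × 0.29662 = 0.14505
An NRR under 1 implies long-run decline under these rates.

0.145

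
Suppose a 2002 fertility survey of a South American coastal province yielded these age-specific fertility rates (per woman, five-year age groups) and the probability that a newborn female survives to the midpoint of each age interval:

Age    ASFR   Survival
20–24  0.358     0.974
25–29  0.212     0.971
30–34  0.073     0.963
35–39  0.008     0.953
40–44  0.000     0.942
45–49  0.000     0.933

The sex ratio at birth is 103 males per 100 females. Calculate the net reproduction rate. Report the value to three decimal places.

1.558

Proportion female at birth = 100 / (100 + 103) = 0.49261.
Per-age-group product (5 × ASFR × survival probability):
  20–24: 5 × 0.358 × 0.974 = 1.74346
  25–29: 5 × 0.212 × 0.971 = 1.02926
  30–34: 5 × 0.073 × 0.963 = 0.35150
  35–39: 5 × 0.008 × 0.953 = 0.03812
  40–44: 5 × 0.000 × 0.942 = 0.00000
  45–49: 5 × 0.000 × 0.933 = 0.00000
Sum = 3.16234
NRR = 0.49261 × 3.16234 = 1.55780
NRR > 1, so each generation more than replaces itself.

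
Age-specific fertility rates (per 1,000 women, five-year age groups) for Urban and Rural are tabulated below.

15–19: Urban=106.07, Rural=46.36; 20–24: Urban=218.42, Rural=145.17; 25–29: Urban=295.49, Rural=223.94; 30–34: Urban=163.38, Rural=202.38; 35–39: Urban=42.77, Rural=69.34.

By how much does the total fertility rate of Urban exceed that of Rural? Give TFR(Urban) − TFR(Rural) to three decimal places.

Urban:
  Sum of ASFRs = 106.07 + 218.42 + 295.49 + 163.38 + 42.77 = 826.13
  TFR = 5 × 826.13 / 1000 = 4.13065
Rural:
  Sum of ASFRs = 46.36 + 145.17 + 223.94 + 202.38 + 69.34 = 687.19
  TFR = 5 × 687.19 / 1000 = 3.43595
Difference = 4.13065 − 3.43595 = 0.6947

0.695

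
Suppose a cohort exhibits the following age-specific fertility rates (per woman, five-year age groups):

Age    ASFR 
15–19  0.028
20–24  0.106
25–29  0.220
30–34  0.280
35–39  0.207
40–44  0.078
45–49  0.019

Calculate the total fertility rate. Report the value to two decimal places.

Sum of ASFRs = 0.028 + 0.106 + 0.220 + 0.280 + 0.207 + 0.078 + 0.019 = 0.938
TFR = 5 × 0.938 = 4.69

4.69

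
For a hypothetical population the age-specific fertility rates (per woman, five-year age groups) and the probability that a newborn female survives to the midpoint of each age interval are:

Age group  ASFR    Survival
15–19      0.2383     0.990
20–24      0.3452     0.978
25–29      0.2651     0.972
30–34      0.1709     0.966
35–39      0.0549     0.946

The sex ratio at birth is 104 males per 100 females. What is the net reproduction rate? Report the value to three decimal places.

Proportion female at birth = 100 / (100 + 104) = 0.49020.
Survival-weighted fertility by age (5·fₓ·Sₓ):
  15–19: 5 × 0.2383 × 0.990 = 1.17959
  20–24: 5 × 0.3452 × 0.978 = 1.68803
  25–29: 5 × 0.2651 × 0.972 = 1.28839
  30–34: 5 × 0.1709 × 0.966 = 0.82545
  35–39: 5 × 0.0549 × 0.946 = 0.25968
Sum = 5.24114
NRR = 0.49020 × 5.24114 = 2.56921
An NRR exceeding 1 indicates intrinsic growth under these rates.

2.569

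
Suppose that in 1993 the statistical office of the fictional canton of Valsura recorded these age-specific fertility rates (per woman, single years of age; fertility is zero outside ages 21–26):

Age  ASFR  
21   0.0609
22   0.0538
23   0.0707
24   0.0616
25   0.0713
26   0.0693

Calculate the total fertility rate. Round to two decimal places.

0.39

Sum of ASFRs = 0.0609 + 0.0538 + 0.0707 + 0.0616 + 0.0713 + 0.0693 = 0.3876
TFR = 0.3876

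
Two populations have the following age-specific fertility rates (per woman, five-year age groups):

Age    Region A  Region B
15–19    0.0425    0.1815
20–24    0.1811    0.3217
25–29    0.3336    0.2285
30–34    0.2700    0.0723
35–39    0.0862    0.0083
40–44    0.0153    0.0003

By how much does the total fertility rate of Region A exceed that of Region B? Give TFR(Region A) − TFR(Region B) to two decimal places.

0.58

Region A:
  Sum of ASFRs = 0.0425 + 0.1811 + 0.3336 + 0.2700 + 0.0862 + 0.0153 = 0.9287
  TFR = 5 × 0.9287 = 4.6435
Region B:
  Sum of ASFRs = 0.1815 + 0.3217 + 0.2285 + 0.0723 + 0.0083 + 0.0003 = 0.8126
  TFR = 5 × 0.8126 = 4.063
Difference = 4.6435 − 4.063 = 0.5805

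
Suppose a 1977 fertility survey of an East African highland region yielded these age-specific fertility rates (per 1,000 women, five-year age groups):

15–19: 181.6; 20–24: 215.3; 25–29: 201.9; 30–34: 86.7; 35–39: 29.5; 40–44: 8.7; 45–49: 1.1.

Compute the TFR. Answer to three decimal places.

3.624

Sum of ASFRs = 181.6 + 215.3 + 201.9 + 86.7 + 29.5 + 8.7 + 1.1 = 724.8
TFR = 5 × 724.8 / 1000 = 3.624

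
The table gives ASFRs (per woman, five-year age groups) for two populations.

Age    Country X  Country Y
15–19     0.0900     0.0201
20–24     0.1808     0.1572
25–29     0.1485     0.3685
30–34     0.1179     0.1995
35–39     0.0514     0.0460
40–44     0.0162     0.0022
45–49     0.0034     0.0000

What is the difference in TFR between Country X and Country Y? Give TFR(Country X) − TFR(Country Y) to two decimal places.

-0.93

Country X:
  Sum of ASFRs = 0.0900 + 0.1808 + 0.1485 + 0.1179 + 0.0514 + 0.0162 + 0.0034 = 0.6082
  TFR = 5 × 0.6082 = 3.041
Country Y:
  Sum of ASFRs = 0.0201 + 0.1572 + 0.3685 + 0.1995 + 0.0460 + 0.0022 + 0.0000 = 0.7935
  TFR = 5 × 0.7935 = 3.9675
Difference = 3.041 − 3.9675 = -0.9265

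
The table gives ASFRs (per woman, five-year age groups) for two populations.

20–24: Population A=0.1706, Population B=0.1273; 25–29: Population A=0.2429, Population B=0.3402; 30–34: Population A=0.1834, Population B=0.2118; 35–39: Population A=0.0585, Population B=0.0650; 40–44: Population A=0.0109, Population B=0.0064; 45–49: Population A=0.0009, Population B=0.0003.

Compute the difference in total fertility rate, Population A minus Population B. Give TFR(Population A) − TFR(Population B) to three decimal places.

Population A:
  Sum of ASFRs = 0.1706 + 0.2429 + 0.1834 + 0.0585 + 0.0109 + 0.0009 = 0.6672
  TFR = 5 × 0.6672 = 3.336
Population B:
  Sum of ASFRs = 0.1273 + 0.3402 + 0.2118 + 0.0650 + 0.0064 + 0.0003 = 0.7510
  TFR = 5 × 0.7510 = 3.755
Difference = 3.336 − 3.755 = -0.419

-0.419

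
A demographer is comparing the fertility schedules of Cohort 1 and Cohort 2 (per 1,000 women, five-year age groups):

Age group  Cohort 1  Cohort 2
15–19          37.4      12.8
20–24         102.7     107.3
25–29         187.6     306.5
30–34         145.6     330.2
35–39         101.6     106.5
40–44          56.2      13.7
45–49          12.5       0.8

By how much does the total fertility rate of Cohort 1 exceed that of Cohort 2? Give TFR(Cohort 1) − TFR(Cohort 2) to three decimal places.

Cohort 1:
  Sum of ASFRs = 37.4 + 102.7 + 187.6 + 145.6 + 101.6 + 56.2 + 12.5 = 643.6
  TFR = 5 × 643.6 / 1000 = 3.218
Cohort 2:
  Sum of ASFRs = 12.8 + 107.3 + 306.5 + 330.2 + 106.5 + 13.7 + 0.8 = 877.8
  TFR = 5 × 877.8 / 1000 = 4.389
Difference = 3.218 − 4.389 = -1.171

-1.171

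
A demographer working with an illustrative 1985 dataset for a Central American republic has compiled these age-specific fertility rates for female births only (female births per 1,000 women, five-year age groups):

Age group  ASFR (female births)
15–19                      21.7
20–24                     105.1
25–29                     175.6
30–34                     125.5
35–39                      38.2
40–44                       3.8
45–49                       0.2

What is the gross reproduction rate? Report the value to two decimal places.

2.35

Sum of female ASFRs = 21.7 + 105.1 + 175.6 + 125.5 + 38.2 + 3.8 + 0.2 = 470.1
GRR = 5 × 470.1 / 1000 = 2.3505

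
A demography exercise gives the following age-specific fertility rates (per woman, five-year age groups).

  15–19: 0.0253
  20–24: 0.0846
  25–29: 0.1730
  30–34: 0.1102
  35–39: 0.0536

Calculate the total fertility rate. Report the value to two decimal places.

2.23

Sum of ASFRs = 0.0253 + 0.0846 + 0.1730 + 0.1102 + 0.0536 = 0.4467
TFR = 5 × 0.4467 = 2.2335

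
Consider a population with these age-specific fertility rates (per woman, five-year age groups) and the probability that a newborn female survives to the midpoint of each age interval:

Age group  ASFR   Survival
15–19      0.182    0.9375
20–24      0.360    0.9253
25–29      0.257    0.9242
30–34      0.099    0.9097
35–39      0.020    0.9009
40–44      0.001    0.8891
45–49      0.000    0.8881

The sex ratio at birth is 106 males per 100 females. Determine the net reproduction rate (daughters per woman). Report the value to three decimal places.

2.064

Proportion female at birth = 100 / (100 + 106) = 0.48544.
Per-age-group product (5 × ASFR × survival probability):
  15–19: 5 × 0.182 × 0.9375 = 0.85313
  20–24: 5 × 0.360 × 0.9253 = 1.66554
  25–29: 5 × 0.257 × 0.9242 = 1.18760
  30–34: 5 × 0.099 × 0.9097 = 0.45030
  35–39: 5 × 0.020 × 0.9009 = 0.09009
  40–44: 5 × 0.001 × 0.8891 = 0.00445
  45–49: 5 × 0.000 × 0.8881 = 0.00000
Sum = 4.25111
NRR = 0.48544 × 4.25111 = 2.06366
An NRR exceeding 1 indicates intrinsic growth under these rates.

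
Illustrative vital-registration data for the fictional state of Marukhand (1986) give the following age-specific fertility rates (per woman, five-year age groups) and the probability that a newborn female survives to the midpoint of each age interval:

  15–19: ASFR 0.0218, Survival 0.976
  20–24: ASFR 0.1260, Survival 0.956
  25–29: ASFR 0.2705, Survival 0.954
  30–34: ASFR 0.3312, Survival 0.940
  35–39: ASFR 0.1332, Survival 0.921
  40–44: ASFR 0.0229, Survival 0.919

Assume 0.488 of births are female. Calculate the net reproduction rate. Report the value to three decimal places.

2.086

Proportion female at birth = 0.488.
Weighting each age-specific rate by interval width and survival:
  15–19: 5 × 0.0218 × 0.976 = 0.10638
  20–24: 5 × 0.1260 × 0.956 = 0.60228
  25–29: 5 × 0.2705 × 0.954 = 1.29029
  30–34: 5 × 0.3312 × 0.940 = 1.55664
  35–39: 5 × 0.1332 × 0.921 = 0.61339
  40–44: 5 × 0.0229 × 0.919 = 0.10523
Sum = 4.27421
NRR = 0.488 × 4.27421 = 2.08581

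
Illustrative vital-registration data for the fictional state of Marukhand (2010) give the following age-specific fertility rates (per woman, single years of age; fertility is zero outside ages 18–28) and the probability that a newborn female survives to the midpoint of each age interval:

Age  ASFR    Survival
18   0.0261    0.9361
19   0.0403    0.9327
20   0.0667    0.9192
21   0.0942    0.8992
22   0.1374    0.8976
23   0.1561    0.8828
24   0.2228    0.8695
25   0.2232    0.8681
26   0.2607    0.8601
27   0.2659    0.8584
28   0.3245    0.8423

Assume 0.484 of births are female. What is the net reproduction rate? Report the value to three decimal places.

0.766

Proportion female at birth = 0.484.
Survival-weighted fertility by age (1·fₓ·Sₓ):
  18: 1 × 0.0261 × 0.9361 = 0.02443
  19: 1 × 0.0403 × 0.9327 = 0.03759
  20: 1 × 0.0667 × 0.9192 = 0.06131
  21: 1 × 0.0942 × 0.8992 = 0.08470
  22: 1 × 0.1374 × 0.8976 = 0.12333
  23: 1 × 0.1561 × 0.8828 = 0.13781
  24: 1 × 0.2228 × 0.8695 = 0.19372
  25: 1 × 0.2232 × 0.8681 = 0.19376
  26: 1 × 0.2607 × 0.8601 = 0.22423
  27: 1 × 0.2659 × 0.8584 = 0.22825
  28: 1 × 0.3245 × 0.8423 = 0.27333
Sum = 1.58246
NRR = 0.484 × 1.58246 = 0.76591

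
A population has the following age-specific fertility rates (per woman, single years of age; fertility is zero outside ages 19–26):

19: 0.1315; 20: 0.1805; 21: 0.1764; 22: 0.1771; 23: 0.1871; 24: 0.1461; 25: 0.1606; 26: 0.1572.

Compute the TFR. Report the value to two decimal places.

1.32

Sum of ASFRs = 0.1315 + 0.1805 + 0.1764 + 0.1771 + 0.1871 + 0.1461 + 0.1606 + 0.1572 = 1.3165
TFR = 1.3165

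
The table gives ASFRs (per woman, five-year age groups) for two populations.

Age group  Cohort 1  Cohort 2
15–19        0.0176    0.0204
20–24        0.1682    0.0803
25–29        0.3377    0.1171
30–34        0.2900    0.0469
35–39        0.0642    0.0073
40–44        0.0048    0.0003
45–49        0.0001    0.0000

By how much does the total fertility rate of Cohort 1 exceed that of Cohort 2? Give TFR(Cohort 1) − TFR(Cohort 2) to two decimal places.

3.05

Cohort 1:
  Sum of ASFRs = 0.0176 + 0.1682 + 0.3377 + 0.2900 + 0.0642 + 0.0048 + 0.0001 = 0.8826
  TFR = 5 × 0.8826 = 4.413
Cohort 2:
  Sum of ASFRs = 0.0204 + 0.0803 + 0.1171 + 0.0469 + 0.0073 + 0.0003 + 0.0000 = 0.2723
  TFR = 5 × 0.2723 = 1.3615
Difference = 4.413 − 1.3615 = 3.0515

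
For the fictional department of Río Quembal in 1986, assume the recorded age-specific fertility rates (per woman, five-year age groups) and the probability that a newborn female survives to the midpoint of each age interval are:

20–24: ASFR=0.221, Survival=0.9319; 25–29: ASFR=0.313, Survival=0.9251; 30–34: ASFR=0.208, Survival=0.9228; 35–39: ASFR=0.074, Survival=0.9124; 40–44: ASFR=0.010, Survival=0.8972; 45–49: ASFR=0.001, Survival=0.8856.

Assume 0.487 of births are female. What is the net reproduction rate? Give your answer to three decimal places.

1.862

Proportion female at birth = 0.487.
Per-age-group product (5 × ASFR × survival probability):
  20–24: 5 × 0.221 × 0.9319 = 1.02975
  25–29: 5 × 0.313 × 0.9251 = 1.44778
  30–34: 5 × 0.208 × 0.9228 = 0.95971
  35–39: 5 × 0.074 × 0.9124 = 0.33759
  40–44: 5 × 0.010 × 0.8972 = 0.04486
  45–49: 5 × 0.001 × 0.8856 = 0.00443
Sum = 3.82412
NRR = 0.487 × 3.82412 = 1.86235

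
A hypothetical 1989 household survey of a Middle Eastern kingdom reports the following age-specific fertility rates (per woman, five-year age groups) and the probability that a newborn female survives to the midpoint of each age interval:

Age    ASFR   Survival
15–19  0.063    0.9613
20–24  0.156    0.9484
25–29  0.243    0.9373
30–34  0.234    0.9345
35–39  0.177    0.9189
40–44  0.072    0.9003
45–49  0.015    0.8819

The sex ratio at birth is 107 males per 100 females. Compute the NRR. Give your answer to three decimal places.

2.163

Proportion female at birth = 100 / (100 + 107) = 0.48309.
Weighting each age-specific rate by interval width and survival:
  15–19: 5 × 0.063 × 0.9613 = 0.30281
  20–24: 5 × 0.156 × 0.9484 = 0.73975
  25–29: 5 × 0.243 × 0.9373 = 1.13882
  30–34: 5 × 0.234 × 0.9345 = 1.09337
  35–39: 5 × 0.177 × 0.9189 = 0.81323
  40–44: 5 × 0.072 × 0.9003 = 0.32411
  45–49: 5 × 0.015 × 0.8819 = 0.06614
Sum = 4.47823
NRR = 0.48309 × 4.47823 = 2.16339
With NRR above 1 the population is above replacement fertility.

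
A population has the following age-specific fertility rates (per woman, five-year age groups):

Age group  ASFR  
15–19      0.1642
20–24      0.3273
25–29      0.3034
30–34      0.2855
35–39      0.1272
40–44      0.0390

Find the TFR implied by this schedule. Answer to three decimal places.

Sum of ASFRs = 0.1642 + 0.3273 + 0.3034 + 0.2855 + 0.1272 + 0.0390 = 1.2466
TFR = 5 × 1.2466 = 6.233

6.233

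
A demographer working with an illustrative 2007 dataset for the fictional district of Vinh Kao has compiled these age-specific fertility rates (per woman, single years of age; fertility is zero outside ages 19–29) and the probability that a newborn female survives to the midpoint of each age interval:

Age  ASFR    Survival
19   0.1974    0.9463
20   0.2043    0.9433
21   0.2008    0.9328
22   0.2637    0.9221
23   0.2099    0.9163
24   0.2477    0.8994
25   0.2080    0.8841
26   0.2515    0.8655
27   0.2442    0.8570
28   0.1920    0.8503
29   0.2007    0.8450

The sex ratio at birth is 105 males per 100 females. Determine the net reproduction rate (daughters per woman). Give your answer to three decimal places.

1.058

Proportion female at birth = 100 / (100 + 105) = 0.48780.
Each age group contributes 1 × ASFR × survival:
  19: 1 × 0.1974 × 0.9463 = 0.18680
  20: 1 × 0.2043 × 0.9433 = 0.19272
  21: 1 × 0.2008 × 0.9328 = 0.18731
  22: 1 × 0.2637 × 0.9221 = 0.24316
  23: 1 × 0.2099 × 0.9163 = 0.19233
  24: 1 × 0.2477 × 0.8994 = 0.22278
  25: 1 × 0.2080 × 0.8841 = 0.18389
  26: 1 × 0.2515 × 0.8655 = 0.21767
  27: 1 × 0.2442 × 0.8570 = 0.20928
  28: 1 × 0.1920 × 0.8503 = 0.16326
  29: 1 × 0.2007 × 0.8450 = 0.16959
Sum = 2.16879
NRR = 0.48780 × 2.16879 = 1.05794
An NRR exceeding 1 indicates intrinsic growth under these rates.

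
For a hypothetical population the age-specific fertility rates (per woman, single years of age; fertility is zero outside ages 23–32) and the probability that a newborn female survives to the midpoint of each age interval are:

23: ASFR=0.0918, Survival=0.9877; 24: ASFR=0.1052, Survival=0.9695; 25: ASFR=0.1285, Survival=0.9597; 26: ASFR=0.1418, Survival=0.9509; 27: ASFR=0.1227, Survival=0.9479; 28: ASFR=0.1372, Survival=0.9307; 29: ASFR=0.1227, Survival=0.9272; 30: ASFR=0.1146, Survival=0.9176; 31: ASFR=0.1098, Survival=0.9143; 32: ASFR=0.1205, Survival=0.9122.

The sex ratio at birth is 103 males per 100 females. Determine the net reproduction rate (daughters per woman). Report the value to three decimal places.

Proportion female at birth = 100 / (100 + 103) = 0.49261.
Weighting each age-specific rate by interval width and survival:
  23: 1 × 0.0918 × 0.9877 = 0.09067
  24: 1 × 0.1052 × 0.9695 = 0.10199
  25: 1 × 0.1285 × 0.9597 = 0.12332
  26: 1 × 0.1418 × 0.9509 = 0.13484
  27: 1 × 0.1227 × 0.9479 = 0.11631
  28: 1 × 0.1372 × 0.9307 = 0.12769
  29: 1 × 0.1227 × 0.9272 = 0.11377
  30: 1 × 0.1146 × 0.9176 = 0.10516
  31: 1 × 0.1098 × 0.9143 = 0.10039
  32: 1 × 0.1205 × 0.9122 = 0.10992
Sum = 1.12406
NRR = 0.49261 × 1.12406 = 0.55372
An NRR under 1 implies long-run decline under these rates.

0.554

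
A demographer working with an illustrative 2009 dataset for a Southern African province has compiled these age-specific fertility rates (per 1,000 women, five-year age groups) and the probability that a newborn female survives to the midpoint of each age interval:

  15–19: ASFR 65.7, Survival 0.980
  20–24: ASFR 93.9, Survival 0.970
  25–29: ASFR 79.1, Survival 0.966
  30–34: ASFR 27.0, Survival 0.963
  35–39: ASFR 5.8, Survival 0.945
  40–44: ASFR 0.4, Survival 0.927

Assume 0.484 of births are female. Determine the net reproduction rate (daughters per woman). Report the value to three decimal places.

0.638

Proportion female at birth = 0.484.
Weighting each age-specific rate by interval width and survival:
  15–19: 5 × 65.7/1000 × 0.980 = 0.32193
  20–24: 5 × 93.9/1000 × 0.970 = 0.45542
  25–29: 5 × 79.1/1000 × 0.966 = 0.38205
  30–34: 5 × 27.0/1000 × 0.963 = 0.13001
  35–39: 5 × 5.8/1000 × 0.945 = 0.02741
  40–44: 5 × 0.4/1000 × 0.927 = 0.00185
Sum = 1.31867
NRR = 0.484 × 1.31867 = 0.63824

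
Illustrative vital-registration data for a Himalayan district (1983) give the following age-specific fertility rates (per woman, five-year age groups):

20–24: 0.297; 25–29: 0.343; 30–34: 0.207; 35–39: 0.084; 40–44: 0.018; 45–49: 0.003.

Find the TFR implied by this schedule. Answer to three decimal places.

Sum of ASFRs = 0.297 + 0.343 + 0.207 + 0.084 + 0.018 + 0.003 = 0.952
TFR = 5 × 0.952 = 4.76

4.760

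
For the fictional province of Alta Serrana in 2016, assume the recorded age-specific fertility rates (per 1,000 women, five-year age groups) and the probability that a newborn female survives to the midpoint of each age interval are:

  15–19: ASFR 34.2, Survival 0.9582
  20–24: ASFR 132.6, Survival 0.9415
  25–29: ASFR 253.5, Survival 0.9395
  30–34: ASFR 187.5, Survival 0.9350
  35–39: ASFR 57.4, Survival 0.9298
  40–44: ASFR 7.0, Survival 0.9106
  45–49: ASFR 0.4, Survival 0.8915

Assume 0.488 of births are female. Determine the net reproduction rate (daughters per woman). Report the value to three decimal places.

Proportion female at birth = 0.488.
Per-age-group product (5 × ASFR × survival probability):
  15–19: 5 × 34.2/1000 × 0.9582 = 0.16385
  20–24: 5 × 132.6/1000 × 0.9415 = 0.62421
  25–29: 5 × 253.5/1000 × 0.9395 = 1.19082
  30–34: 5 × 187.5/1000 × 0.9350 = 0.87656
  35–39: 5 × 57.4/1000 × 0.9298 = 0.26685
  40–44: 5 × 7.0/1000 × 0.9106 = 0.03187
  45–49: 5 × 0.4/1000 × 0.8915 = 0.00178
Sum = 3.15594
NRR = 0.488 × 3.15594 = 1.54010
NRR > 1, so each generation more than replaces itself.

1.540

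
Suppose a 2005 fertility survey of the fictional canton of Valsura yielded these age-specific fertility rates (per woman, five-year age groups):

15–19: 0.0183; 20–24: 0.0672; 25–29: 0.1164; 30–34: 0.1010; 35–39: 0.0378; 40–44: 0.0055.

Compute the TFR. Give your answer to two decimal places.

1.73

Sum of ASFRs = 0.0183 + 0.0672 + 0.1164 + 0.1010 + 0.0378 + 0.0055 = 0.3462
TFR = 5 × 0.3462 = 1.731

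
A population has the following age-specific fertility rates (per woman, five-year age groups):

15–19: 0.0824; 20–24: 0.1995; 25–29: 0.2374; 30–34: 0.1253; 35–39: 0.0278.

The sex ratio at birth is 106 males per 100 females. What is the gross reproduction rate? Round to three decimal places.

Proportion female at birth = 100 / (100 + 106) = 0.48544.
Sum of ASFRs = 0.0824 + 0.1995 + 0.2374 + 0.1253 + 0.0278 = 0.6724
TFR = 5 × 0.6724 = 3.362
GRR = 0.48544 × 3.362 = 1.63205

1.632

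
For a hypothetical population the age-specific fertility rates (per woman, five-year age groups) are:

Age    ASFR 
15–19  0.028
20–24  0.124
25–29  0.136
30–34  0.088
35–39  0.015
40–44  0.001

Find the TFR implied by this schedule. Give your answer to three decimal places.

1.960

Sum of ASFRs = 0.028 + 0.124 + 0.136 + 0.088 + 0.015 + 0.001 = 0.392
TFR = 5 × 0.392 = 1.96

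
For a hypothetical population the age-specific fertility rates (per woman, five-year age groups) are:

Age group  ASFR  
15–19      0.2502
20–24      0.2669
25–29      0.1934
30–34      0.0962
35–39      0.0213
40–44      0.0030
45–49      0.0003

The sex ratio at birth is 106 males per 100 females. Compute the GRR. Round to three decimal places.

2.018

Proportion female at birth = 100 / (100 + 106) = 0.48544.
Sum of ASFRs = 0.2502 + 0.2669 + 0.1934 + 0.0962 + 0.0213 + 0.0030 + 0.0003 = 0.8313
TFR = 5 × 0.8313 = 4.1565
GRR = 0.48544 × 4.1565 = 2.01773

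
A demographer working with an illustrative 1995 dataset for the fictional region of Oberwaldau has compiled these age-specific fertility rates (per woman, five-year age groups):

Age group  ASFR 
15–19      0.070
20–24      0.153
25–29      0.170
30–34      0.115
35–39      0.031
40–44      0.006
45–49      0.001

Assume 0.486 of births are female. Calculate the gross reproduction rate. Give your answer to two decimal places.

Proportion female at birth = 0.486.
Sum of ASFRs = 0.070 + 0.153 + 0.170 + 0.115 + 0.031 + 0.006 + 0.001 = 0.546
TFR = 5 × 0.546 = 2.73
GRR = 0.486 × 2.73 = 1.32678

1.33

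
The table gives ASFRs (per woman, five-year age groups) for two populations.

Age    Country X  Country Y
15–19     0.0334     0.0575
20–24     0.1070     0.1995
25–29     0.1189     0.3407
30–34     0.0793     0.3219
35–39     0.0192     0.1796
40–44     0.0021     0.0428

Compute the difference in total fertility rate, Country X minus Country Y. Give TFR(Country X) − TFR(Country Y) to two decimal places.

Country X:
  Sum of ASFRs = 0.0334 + 0.1070 + 0.1189 + 0.0793 + 0.0192 + 0.0021 = 0.3599
  TFR = 5 × 0.3599 = 1.7995
Country Y:
  Sum of ASFRs = 0.0575 + 0.1995 + 0.3407 + 0.3219 + 0.1796 + 0.0428 = 1.1420
  TFR = 5 × 1.1420 = 5.71
Difference = 1.7995 − 5.71 = -3.9105

-3.91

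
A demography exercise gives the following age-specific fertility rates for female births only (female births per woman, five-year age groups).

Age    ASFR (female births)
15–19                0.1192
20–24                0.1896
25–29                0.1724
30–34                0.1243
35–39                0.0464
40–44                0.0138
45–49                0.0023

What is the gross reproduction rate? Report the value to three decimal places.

3.340

Sum of female ASFRs = 0.1192 + 0.1896 + 0.1724 + 0.1243 + 0.0464 + 0.0138 + 0.0023 = 0.6680
GRR = 5 × 0.6680 = 3.34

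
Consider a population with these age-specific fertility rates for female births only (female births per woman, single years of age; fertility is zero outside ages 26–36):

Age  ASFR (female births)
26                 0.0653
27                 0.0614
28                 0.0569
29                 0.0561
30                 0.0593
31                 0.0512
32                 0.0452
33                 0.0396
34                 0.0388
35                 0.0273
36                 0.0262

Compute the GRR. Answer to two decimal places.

Sum of female ASFRs = 0.0653 + 0.0614 + 0.0569 + 0.0561 + 0.0593 + 0.0512 + 0.0452 + 0.0396 + 0.0388 + 0.0273 + 0.0262 = 0.5273
GRR = 0.5273

0.53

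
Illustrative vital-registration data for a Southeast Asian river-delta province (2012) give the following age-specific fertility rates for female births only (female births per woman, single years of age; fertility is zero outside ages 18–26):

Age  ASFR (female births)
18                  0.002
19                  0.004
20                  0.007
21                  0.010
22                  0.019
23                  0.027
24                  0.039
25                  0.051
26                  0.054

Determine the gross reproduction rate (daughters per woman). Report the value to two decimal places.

Sum of female ASFRs = 0.002 + 0.004 + 0.007 + 0.010 + 0.019 + 0.027 + 0.039 + 0.051 + 0.054 = 0.213
GRR = 0.213

0.21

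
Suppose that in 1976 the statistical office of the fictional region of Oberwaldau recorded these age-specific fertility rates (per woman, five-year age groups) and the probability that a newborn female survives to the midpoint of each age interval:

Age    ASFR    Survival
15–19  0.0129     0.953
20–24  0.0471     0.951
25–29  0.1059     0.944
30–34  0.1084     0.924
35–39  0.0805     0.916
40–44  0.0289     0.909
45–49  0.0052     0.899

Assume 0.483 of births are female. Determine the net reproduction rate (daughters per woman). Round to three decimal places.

0.874

Proportion female at birth = 0.483.
Each age group contributes 5 × ASFR × survival:
  15–19: 5 × 0.0129 × 0.953 = 0.06147
  20–24: 5 × 0.0471 × 0.951 = 0.22396
  25–29: 5 × 0.1059 × 0.944 = 0.49985
  30–34: 5 × 0.1084 × 0.924 = 0.50081
  35–39: 5 × 0.0805 × 0.916 = 0.36869
  40–44: 5 × 0.0289 × 0.909 = 0.13135
  45–49: 5 × 0.0052 × 0.899 = 0.02337
Sum = 1.80950
NRR = 0.483 × 1.80950 = 0.87399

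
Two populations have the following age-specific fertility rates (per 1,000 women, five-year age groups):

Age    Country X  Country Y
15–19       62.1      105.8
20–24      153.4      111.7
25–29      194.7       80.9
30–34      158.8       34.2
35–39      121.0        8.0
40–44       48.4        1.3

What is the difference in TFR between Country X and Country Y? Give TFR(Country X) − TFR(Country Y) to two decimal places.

Country X:
  Sum of ASFRs = 62.1 + 153.4 + 194.7 + 158.8 + 121.0 + 48.4 = 738.4
  TFR = 5 × 738.4 / 1000 = 3.692
Country Y:
  Sum of ASFRs = 105.8 + 111.7 + 80.9 + 34.2 + 8.0 + 1.3 = 341.9
  TFR = 5 × 341.9 / 1000 = 1.7095
Difference = 3.692 − 1.7095 = 1.9825

1.98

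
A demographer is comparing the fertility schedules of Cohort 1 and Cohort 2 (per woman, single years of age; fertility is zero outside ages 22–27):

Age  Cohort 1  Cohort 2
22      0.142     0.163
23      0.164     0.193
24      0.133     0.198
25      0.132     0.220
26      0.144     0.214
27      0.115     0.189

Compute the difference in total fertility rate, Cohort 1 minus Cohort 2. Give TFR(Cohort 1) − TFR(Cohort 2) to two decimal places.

Cohort 1:
  Sum of ASFRs = 0.142 + 0.164 + 0.133 + 0.132 + 0.144 + 0.115 = 0.830
  TFR = 0.83
Cohort 2:
  Sum of ASFRs = 0.163 + 0.193 + 0.198 + 0.220 + 0.214 + 0.189 = 1.177
  TFR = 1.177
Difference = 0.83 − 1.177 = -0.347

-0.35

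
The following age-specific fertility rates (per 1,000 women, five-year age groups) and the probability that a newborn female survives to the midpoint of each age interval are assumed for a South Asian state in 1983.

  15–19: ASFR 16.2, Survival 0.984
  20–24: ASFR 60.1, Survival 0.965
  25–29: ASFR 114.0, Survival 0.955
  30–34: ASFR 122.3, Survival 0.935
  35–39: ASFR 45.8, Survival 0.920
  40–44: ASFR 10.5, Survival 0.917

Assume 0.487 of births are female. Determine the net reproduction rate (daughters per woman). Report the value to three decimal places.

Proportion female at birth = 0.487.
Weighting each age-specific rate by interval width and survival:
  15–19: 5 × 16.2/1000 × 0.984 = 0.07970
  20–24: 5 × 60.1/1000 × 0.965 = 0.28998
  25–29: 5 × 114.0/1000 × 0.955 = 0.54435
  30–34: 5 × 122.3/1000 × 0.935 = 0.57175
  35–39: 5 × 45.8/1000 × 0.920 = 0.21068
  40–44: 5 × 10.5/1000 × 0.917 = 0.04814
Sum = 1.74460
NRR = 0.487 × 1.74460 = 0.84962

0.850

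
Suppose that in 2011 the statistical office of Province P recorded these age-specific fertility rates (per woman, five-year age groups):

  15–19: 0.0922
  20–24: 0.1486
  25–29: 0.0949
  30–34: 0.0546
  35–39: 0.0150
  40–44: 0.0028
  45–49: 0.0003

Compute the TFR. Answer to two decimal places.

Sum of ASFRs = 0.0922 + 0.1486 + 0.0949 + 0.0546 + 0.0150 + 0.0028 + 0.0003 = 0.4084
TFR = 5 × 0.4084 = 2.042

2.04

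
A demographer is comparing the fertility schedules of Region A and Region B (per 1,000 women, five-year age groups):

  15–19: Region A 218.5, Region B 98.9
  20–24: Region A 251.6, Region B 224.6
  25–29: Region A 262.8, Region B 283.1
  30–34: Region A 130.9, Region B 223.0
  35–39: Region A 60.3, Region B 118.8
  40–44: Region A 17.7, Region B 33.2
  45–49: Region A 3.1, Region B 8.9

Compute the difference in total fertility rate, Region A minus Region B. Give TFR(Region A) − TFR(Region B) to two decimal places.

Region A:
  Sum of ASFRs = 218.5 + 251.6 + 262.8 + 130.9 + 60.3 + 17.7 + 3.1 = 944.9
  TFR = 5 × 944.9 / 1000 = 4.7245
Region B:
  Sum of ASFRs = 98.9 + 224.6 + 283.1 + 223.0 + 118.8 + 33.2 + 8.9 = 990.5
  TFR = 5 × 990.5 / 1000 = 4.9525
Difference = 4.7245 − 4.9525 = -0.228

-0.23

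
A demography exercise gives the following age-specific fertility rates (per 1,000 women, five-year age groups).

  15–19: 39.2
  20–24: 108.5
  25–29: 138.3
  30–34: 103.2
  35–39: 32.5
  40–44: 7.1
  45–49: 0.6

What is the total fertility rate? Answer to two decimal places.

Sum of ASFRs = 39.2 + 108.5 + 138.3 + 103.2 + 32.5 + 7.1 + 0.6 = 429.4
TFR = 5 × 429.4 / 1000 = 2.147

2.15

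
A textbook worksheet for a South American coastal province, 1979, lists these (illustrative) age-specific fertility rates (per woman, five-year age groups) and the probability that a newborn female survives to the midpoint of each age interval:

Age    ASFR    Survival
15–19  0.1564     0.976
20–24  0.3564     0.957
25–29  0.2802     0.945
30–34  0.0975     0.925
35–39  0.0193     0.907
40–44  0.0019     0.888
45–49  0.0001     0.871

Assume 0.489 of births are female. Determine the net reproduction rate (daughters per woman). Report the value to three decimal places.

2.122

Proportion female at birth = 0.489.
Each age group contributes 5 × ASFR × survival:
  15–19: 5 × 0.1564 × 0.976 = 0.76323
  20–24: 5 × 0.3564 × 0.957 = 1.70537
  25–29: 5 × 0.2802 × 0.945 = 1.32395
  30–34: 5 × 0.0975 × 0.925 = 0.45094
  35–39: 5 × 0.0193 × 0.907 = 0.08753
  40–44: 5 × 0.0019 × 0.888 = 0.00844
  45–49: 5 × 0.0001 × 0.871 = 0.00044
Sum = 4.33990
NRR = 0.489 × 4.33990 = 2.12221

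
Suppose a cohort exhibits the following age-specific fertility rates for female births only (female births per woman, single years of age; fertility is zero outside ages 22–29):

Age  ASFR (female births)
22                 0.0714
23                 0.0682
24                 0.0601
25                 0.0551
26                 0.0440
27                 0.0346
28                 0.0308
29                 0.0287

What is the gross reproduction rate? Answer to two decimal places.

0.39

Sum of female ASFRs = 0.0714 + 0.0682 + 0.0601 + 0.0551 + 0.0440 + 0.0346 + 0.0308 + 0.0287 = 0.3929
GRR = 0.3929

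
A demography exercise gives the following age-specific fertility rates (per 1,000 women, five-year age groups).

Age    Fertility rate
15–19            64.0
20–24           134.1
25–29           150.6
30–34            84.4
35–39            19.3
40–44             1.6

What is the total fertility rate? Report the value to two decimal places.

Sum of ASFRs = 64.0 + 134.1 + 150.6 + 84.4 + 19.3 + 1.6 = 454.0
TFR = 5 × 454.0 / 1000 = 2.27

2.27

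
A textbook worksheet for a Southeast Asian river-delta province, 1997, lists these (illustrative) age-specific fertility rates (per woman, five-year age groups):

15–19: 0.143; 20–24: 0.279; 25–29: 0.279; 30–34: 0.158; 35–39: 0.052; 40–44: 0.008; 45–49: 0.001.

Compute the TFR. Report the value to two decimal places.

4.60

Sum of ASFRs = 0.143 + 0.279 + 0.279 + 0.158 + 0.052 + 0.008 + 0.001 = 0.920
TFR = 5 × 0.920 = 4.6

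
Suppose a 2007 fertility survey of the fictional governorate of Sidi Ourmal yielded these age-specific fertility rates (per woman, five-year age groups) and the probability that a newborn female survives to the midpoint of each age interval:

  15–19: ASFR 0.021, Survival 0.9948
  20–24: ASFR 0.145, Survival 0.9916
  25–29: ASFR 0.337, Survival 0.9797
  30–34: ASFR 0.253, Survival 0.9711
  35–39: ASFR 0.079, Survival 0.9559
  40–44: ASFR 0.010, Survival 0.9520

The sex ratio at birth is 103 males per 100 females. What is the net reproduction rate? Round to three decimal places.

Proportion female at birth = 100 / (100 + 103) = 0.49261.
Survival-weighted fertility by age (5·fₓ·Sₓ):
  15–19: 5 × 0.021 × 0.9948 = 0.10445
  20–24: 5 × 0.145 × 0.9916 = 0.71891
  25–29: 5 × 0.337 × 0.9797 = 1.65079
  30–34: 5 × 0.253 × 0.9711 = 1.22844
  35–39: 5 × 0.079 × 0.9559 = 0.37758
  40–44: 5 × 0.010 × 0.9520 = 0.04760
Sum = 4.12777
NRR = 0.49261 × 4.12777 = 2.03338
With NRR above 1 the population is above replacement fertility.

2.033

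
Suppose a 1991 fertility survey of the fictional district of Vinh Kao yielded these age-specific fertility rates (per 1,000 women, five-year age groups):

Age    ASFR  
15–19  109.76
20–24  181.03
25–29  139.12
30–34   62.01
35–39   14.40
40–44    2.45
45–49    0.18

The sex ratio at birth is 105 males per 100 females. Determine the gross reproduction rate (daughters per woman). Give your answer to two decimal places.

Proportion female at birth = 100 / (100 + 105) = 0.48780.
Sum of ASFRs = 109.76 + 181.03 + 139.12 + 62.01 + 14.40 + 2.45 + 0.18 = 508.95
TFR = 5 × 508.95 / 1000 = 2.54475
GRR = 0.48780 × 2.54475 = 1.24133

1.24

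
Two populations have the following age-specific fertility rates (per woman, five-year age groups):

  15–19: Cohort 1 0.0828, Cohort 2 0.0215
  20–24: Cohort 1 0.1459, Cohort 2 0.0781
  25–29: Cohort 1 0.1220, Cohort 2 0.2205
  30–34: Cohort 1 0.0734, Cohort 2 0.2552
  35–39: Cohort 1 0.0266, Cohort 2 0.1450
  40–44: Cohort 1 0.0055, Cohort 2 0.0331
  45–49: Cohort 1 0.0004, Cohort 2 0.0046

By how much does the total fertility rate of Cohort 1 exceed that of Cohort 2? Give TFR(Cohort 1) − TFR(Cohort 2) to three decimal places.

Cohort 1:
  Sum of ASFRs = 0.0828 + 0.1459 + 0.1220 + 0.0734 + 0.0266 + 0.0055 + 0.0004 = 0.4566
  TFR = 5 × 0.4566 = 2.283
Cohort 2:
  Sum of ASFRs = 0.0215 + 0.0781 + 0.2205 + 0.2552 + 0.1450 + 0.0331 + 0.0046 = 0.7580
  TFR = 5 × 0.7580 = 3.79
Difference = 2.283 − 3.79 = -1.507

-1.507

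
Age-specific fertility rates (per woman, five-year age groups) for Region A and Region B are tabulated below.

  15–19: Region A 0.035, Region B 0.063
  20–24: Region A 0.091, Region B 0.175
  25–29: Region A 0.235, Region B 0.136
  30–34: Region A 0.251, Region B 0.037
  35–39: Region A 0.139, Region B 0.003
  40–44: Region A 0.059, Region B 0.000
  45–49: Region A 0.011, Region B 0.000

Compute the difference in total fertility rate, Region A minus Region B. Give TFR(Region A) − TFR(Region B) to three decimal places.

Region A:
  Sum of ASFRs = 0.035 + 0.091 + 0.235 + 0.251 + 0.139 + 0.059 + 0.011 = 0.821
  TFR = 5 × 0.821 = 4.105
Region B:
  Sum of ASFRs = 0.063 + 0.175 + 0.136 + 0.037 + 0.003 + 0.000 + 0.000 = 0.414
  TFR = 5 × 0.414 = 2.07
Difference = 4.105 − 2.07 = 2.035

2.035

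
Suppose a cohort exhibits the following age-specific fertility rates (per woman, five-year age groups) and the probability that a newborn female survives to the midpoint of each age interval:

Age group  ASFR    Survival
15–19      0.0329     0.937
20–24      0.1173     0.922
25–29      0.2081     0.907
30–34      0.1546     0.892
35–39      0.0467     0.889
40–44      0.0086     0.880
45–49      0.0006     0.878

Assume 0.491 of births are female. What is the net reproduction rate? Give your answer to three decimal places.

Proportion female at birth = 0.491.
Weighting each age-specific rate by interval width and survival:
  15–19: 5 × 0.0329 × 0.937 = 0.15414
  20–24: 5 × 0.1173 × 0.922 = 0.54075
  25–29: 5 × 0.2081 × 0.907 = 0.94373
  30–34: 5 × 0.1546 × 0.892 = 0.68952
  35–39: 5 × 0.0467 × 0.889 = 0.20758
  40–44: 5 × 0.0086 × 0.880 = 0.03784
  45–49: 5 × 0.0006 × 0.878 = 0.00263
Sum = 2.57619
NRR = 0.491 × 2.57619 = 1.26491

1.265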